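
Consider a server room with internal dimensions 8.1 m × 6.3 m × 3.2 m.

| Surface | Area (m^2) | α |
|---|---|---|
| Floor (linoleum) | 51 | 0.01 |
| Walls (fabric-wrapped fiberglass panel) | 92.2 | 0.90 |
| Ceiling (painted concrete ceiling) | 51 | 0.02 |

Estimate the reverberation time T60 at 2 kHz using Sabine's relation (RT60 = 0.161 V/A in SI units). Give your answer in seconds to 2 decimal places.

0.31 seconds

Summing Sᵢαᵢ: 0.510 + 82.980 + 1.020 → A = 84.510 sabins.
V = 8.1·6.3·3.2 = 163.296 m³.
Sabine: RT60 = 0.161 × 163.296 / 84.510 = 0.31 s.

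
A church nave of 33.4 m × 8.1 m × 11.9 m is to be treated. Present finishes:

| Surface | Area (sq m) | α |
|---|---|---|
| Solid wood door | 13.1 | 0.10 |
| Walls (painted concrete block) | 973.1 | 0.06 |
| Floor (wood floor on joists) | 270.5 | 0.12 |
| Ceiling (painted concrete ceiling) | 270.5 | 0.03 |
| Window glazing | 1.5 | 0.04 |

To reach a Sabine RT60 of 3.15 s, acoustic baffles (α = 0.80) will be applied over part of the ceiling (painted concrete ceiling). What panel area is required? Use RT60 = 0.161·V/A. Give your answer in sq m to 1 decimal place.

83.4

Total absorption A₁ = 13.1*0.10 + 973.1*0.06 + 270.5*0.12 + 270.5*0.03 + 1.5*0.04
  = 1.310 + 58.386 + 32.460 + 8.115 + 0.060 = 100.331 sq m sabins.
V = 3219.426 m³. Target absorption A₂ = 0.161 × 3219.426 / 3.15 = 164.548 sabins.
ΔA needed = 164.548 − 100.331 = 64.217 sabins.
Net gain per sq m: Δα = 0.80 − 0.03 = 0.77.
Area = ΔA/Δα = 64.217/0.77 = 83.4 sq m.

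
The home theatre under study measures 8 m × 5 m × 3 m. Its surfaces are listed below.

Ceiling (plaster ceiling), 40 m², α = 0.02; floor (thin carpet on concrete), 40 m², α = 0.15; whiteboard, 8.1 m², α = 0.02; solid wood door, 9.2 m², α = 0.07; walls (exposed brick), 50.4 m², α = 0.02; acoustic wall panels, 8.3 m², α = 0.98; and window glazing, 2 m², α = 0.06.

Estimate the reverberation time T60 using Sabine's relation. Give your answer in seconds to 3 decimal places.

1.145 sec

Total absorption A = 40·0.02 + 40·0.15 + 8.1·0.02 + 9.2·0.07 + 50.4·0.02 + 8.3·0.98 + 2·0.06
  = 0.800 + 6.000 + 0.162 + 0.644 + 1.008 + 8.134 + 0.120 = 16.868 m² sabins.
V = 8·5·3 = 120 m³.
RT60 = 0.161 · V / A = 0.161 × 120 / 16.868 = 1.145 s.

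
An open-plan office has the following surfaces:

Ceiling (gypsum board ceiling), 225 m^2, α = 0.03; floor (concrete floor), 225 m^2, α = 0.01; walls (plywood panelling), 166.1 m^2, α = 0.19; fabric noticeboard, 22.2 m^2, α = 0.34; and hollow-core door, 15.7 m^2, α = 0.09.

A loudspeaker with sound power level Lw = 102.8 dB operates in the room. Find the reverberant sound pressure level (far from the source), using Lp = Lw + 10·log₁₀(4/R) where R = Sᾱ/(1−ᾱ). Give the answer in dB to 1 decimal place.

A = 49.520 sabins; S = 654.0 m^2.
ᾱ = 0.0757, so room constant R = A/(1−ᾱ) = 53.576 m^2.
Lp = 102.8 + 10·log₁₀(4/53.576) = 102.8 + (-11.27) = 91.5 dB.

91.5 dB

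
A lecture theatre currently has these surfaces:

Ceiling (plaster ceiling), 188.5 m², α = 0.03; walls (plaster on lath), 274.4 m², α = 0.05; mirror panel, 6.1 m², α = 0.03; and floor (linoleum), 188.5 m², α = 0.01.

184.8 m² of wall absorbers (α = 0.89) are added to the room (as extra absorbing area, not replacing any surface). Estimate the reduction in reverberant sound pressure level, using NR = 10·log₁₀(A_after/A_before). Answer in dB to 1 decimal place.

9.4 dB

Total absorption A_before = 188.5*0.03 + 274.4*0.05 + 6.1*0.03 + 188.5*0.01
  = 5.655 + 13.720 + 0.183 + 1.885 = 21.443 m² sabins.
Added absorption = 184.8 × 0.89 = 164.472 sabins.
A_after = 21.443 + 164.472 = 185.915 sabins.
NR = 10·log₁₀(185.915/21.443) = 9.4 dB.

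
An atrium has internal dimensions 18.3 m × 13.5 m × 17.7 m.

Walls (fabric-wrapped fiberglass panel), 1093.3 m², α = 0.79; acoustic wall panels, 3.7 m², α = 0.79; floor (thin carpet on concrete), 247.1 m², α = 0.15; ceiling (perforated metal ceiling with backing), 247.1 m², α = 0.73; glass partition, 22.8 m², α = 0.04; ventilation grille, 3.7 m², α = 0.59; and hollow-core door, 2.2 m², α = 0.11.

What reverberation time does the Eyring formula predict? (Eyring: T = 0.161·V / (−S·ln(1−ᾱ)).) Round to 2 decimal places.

S = Σ Sᵢ = 1619.9 m².
Absorption A = 1093.3·0.79 + 3.7·0.79 + 247.1·0.15 + 247.1·0.73 + 22.8·0.04 + 3.7·0.59 + 2.2·0.11 = 1087.415 sabins.
Mean coefficient ᾱ = A/S = 0.6713.
−S·ln(1−ᾱ) = −1619.9 × ln(1 − 0.6713) = 1802.317.
V = 18.3 × 13.5 × 17.7 = 4372.785 m³.
T = 0.161·V/[−S·ln(1−ᾱ)] = 0.161·4372.785/1802.317 = 0.39 s.

0.39 s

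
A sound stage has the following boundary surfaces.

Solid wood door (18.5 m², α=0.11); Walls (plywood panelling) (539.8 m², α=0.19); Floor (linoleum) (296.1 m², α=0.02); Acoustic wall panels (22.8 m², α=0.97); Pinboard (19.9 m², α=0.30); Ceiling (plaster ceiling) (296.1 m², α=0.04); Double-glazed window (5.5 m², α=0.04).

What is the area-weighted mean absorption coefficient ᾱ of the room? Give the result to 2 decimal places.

0.13

S = Σ Sᵢ = 18.5 + 539.8 + 296.1 + 22.8 + 19.9 + 296.1 + 5.5 = 1198.7 m².
Σ(Sᵢαᵢ) = 18.5×0.11 + 539.8×0.19 + 296.1×0.02 + 22.8×0.97 + 19.9×0.30 + 296.1×0.04 + 5.5×0.04 = 150.669.
ᾱ = A/S = 0.13.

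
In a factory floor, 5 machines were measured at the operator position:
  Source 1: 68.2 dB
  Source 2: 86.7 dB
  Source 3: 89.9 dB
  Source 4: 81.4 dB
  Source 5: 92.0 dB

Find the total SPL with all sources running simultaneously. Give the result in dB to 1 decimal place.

Converting to relative power and adding: 10^(68.2/10) + 10^(86.7/10) + 10^(89.9/10) + 10^(81.4/10) + 10^(92.0/10) = 3.175e+09.
L_total = 10·log₁₀(3.175e+09) = 95.0 dB.

95.0 dB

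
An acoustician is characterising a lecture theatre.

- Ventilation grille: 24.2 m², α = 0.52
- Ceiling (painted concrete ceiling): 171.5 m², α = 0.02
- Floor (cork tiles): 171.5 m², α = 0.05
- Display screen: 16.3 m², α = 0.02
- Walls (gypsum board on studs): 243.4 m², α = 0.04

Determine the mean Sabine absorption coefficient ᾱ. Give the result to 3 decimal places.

0.055

Total surface area S = 626.9 m².
Weighted sum Σ Sα = 34.651.
ᾱ = A/S = 0.055.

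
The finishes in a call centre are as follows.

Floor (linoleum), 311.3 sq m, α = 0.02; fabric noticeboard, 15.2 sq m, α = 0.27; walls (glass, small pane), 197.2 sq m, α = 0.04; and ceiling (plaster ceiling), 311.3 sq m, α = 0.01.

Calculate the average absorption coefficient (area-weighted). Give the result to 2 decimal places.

0.03

S = Σ Sᵢ = 311.3 + 15.2 + 197.2 + 311.3 = 835.0 sq m.
A = 311.3×0.02 + 15.2×0.27 + 197.2×0.04 + 311.3×0.01 = 21.331 sabins.
ᾱ = A/S = 0.03.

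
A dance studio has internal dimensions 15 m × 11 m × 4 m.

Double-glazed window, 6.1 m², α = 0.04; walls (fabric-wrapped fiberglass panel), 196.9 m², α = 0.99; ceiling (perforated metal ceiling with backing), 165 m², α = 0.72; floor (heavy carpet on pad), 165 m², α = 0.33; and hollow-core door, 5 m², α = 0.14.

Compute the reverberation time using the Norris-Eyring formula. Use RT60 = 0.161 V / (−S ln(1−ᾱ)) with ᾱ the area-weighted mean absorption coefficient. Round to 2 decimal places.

0.17 s

Total surface area S = 6.1 + 196.9 + 165 + 165 + 5 = 538.0 m².
Absorption A = 6.1·0.04 + 196.9·0.99 + 165·0.72 + 165·0.33 + 5·0.14 = 369.125 sabins.
ᾱ = 369.125 / 538.0 = 0.6861.
−S·ln(1−ᾱ) = −538.0 × ln(1 − 0.6861) = 623.370.
V = 15 × 11 × 4 = 660 m³.
RT60 = 0.161 × 660 / 623.370 = 0.17 s.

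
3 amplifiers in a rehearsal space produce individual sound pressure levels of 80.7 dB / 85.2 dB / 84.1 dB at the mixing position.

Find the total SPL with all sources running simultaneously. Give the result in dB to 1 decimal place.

88.5 dB

Σ 10^(Lᵢ/10) = 7.057e+08.
Combined level = 10 log₁₀(7.057e+08) = 88.5 dB.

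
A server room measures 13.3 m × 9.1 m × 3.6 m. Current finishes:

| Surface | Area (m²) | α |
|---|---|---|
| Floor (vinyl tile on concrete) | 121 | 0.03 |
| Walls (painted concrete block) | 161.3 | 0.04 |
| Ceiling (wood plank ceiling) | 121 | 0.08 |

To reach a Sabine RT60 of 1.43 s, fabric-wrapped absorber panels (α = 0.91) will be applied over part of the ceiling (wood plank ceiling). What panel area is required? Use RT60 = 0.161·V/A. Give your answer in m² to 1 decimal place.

35.3

A₁ = Σ Sᵢαᵢ = 121×0.03 + 161.3×0.04 + 121×0.08 = 19.762 sabins.
Required A₂ = 0.161·435.708/1.43 = 49.055 sabins.
Absorption to add: 49.055 − 19.762 = 29.293 sabins.
Each m² of panel replacing the ceiling (wood plank ceiling) adds (0.91 − 0.08) = 0.83 sabins.
Panel area = 29.293 / 0.83 = 35.3 m².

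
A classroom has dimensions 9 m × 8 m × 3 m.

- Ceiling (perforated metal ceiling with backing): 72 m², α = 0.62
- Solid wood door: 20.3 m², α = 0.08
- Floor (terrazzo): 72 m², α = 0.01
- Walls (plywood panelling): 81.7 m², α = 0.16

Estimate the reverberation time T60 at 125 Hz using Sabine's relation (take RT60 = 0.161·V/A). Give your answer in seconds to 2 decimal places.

0.58 s

Total absorption A = 72×0.62 + 20.3×0.08 + 72×0.01 + 81.7×0.16
  = 44.640 + 1.624 + 0.720 + 13.072 = 60.056 m² sabins.
Room volume: 216 m³.
T = 0.161 V/A = 0.161·216/60.056 = 0.58 s.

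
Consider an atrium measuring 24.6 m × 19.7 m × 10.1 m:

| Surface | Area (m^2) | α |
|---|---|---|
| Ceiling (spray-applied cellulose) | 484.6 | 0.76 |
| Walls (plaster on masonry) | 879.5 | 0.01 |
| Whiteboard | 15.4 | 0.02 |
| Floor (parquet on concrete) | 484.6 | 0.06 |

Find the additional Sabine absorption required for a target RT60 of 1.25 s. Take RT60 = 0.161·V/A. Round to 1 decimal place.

Summing Sᵢαᵢ: 368.296 + 8.795 + 0.308 + 29.076 → A₁ = 406.475 sabins.
Target A₂ = 0.161·4894.662/1.25 = 630.432 sabins (V = 4894.662 m³).
ΔA = A₂ − A₁ = 630.432 − 406.475 = 224.0 sabins.

224.0 sabins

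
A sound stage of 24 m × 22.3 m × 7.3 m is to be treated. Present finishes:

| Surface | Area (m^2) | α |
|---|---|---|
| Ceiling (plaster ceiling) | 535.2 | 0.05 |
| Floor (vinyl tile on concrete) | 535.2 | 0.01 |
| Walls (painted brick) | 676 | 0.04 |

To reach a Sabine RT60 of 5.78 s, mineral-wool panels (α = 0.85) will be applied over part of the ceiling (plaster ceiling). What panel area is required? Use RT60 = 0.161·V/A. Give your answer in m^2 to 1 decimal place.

62.1

Equivalent absorption area: A₁ = 535.2×0.05 + 535.2×0.01 + 676×0.04 = 59.152 m^2.
V = 3906.96 m³. Target absorption A₂ = 0.161 × 3906.96 / 5.78 = 108.827 sabins.
Absorption to add: 108.827 − 59.152 = 49.675 sabins.
Net gain per m^2: Δα = 0.85 − 0.05 = 0.80.
Area = ΔA/Δα = 49.675/0.80 = 62.1 m^2.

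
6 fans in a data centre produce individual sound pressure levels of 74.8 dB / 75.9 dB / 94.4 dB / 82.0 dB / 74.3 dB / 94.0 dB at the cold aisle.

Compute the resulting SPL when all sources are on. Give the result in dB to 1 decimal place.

Σ 10^(Lᵢ/10) = 5.521e+09.
L_total = 10·log₁₀(5.521e+09) = 97.4 dB.

97.4 dB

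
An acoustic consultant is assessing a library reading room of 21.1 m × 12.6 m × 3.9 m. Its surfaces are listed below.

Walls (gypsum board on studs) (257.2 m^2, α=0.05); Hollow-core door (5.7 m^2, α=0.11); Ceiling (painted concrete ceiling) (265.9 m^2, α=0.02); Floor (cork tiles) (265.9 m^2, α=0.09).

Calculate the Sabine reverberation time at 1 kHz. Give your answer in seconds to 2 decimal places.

Summing Sᵢαᵢ: 12.860 + 0.627 + 5.318 + 23.931 → A = 42.736 sabins.
Volume V = 21.1 × 12.6 × 3.9 = 1036.854 m³.
Sabine: RT60 = 0.161 × 1036.854 / 42.736 = 3.91 s.

3.91 seconds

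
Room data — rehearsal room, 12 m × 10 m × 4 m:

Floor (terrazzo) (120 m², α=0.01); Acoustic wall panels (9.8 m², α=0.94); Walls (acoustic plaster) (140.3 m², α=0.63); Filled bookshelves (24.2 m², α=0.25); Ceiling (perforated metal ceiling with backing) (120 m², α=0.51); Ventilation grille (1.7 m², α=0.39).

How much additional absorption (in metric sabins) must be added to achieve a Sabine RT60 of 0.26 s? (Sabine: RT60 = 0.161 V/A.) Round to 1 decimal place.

A₁ = Σ Sᵢαᵢ = 120×0.01 + 9.8×0.94 + 140.3×0.63 + 24.2×0.25 + 120×0.51 + 1.7×0.39 = 166.714 sabins.
Target A₂ = 0.161·480/0.26 = 297.231 sabins (V = 480 m³).
Shortfall: 297.231 − 166.714 = 130.5 sabins.

130.5 sabins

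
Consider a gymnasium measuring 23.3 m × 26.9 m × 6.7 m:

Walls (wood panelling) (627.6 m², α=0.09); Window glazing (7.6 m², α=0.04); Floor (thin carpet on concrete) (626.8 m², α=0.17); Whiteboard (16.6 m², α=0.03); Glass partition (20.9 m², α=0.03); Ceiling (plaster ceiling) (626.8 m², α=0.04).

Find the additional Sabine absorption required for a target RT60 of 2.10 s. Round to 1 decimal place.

Total absorption A₁ = 627.6*0.09 + 7.6*0.04 + 626.8*0.17 + 16.6*0.03 + 20.9*0.03 + 626.8*0.04
  = 56.484 + 0.304 + 106.556 + 0.498 + 0.627 + 25.072 = 189.541 m² sabins.
V = 4199.359 m³. Required absorption A₂ = 0.161 × 4199.359 / 2.10 = 321.951 sabins.
ΔA = A₂ − A₁ = 321.951 − 189.541 = 132.4 sabins.

132.4 sabins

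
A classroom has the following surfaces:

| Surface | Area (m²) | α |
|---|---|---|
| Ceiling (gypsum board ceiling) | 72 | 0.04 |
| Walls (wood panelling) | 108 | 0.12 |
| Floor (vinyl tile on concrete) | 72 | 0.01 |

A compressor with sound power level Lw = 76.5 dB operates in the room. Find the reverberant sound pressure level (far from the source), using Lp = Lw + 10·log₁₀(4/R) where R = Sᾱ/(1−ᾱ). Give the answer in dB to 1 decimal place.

A = 16.560 sabins; S = 252.0 m².
ᾱ = 0.0657, so room constant R = A/(1−ᾱ) = 17.724 m².
Lp = 76.5 + 10·log₁₀(4/17.724) = 76.5 + (-6.47) = 70.0 dB.

70.0 dB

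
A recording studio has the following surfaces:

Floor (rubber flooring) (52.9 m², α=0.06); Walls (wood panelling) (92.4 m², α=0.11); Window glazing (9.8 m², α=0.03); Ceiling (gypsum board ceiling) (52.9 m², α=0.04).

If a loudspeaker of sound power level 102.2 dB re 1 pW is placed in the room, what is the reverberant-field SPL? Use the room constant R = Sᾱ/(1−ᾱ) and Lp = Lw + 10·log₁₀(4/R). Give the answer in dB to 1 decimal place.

A = 15.748 sabins; S = 208.0 m².
ᾱ = 0.0757, so room constant R = A/(1−ᾱ) = 17.038 m².
Lp = 102.2 + 10·log₁₀(4/17.038) = 102.2 + (-6.29) = 95.9 dB.

95.9 dB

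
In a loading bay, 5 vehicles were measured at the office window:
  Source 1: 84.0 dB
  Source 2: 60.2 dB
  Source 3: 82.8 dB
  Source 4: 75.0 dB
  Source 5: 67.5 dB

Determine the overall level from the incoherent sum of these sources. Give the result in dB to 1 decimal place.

86.8 dB

Σ 10^(Lᵢ/10) = 4.8e+08.
L_total = 10·log₁₀(4.8e+08) = 86.8 dB.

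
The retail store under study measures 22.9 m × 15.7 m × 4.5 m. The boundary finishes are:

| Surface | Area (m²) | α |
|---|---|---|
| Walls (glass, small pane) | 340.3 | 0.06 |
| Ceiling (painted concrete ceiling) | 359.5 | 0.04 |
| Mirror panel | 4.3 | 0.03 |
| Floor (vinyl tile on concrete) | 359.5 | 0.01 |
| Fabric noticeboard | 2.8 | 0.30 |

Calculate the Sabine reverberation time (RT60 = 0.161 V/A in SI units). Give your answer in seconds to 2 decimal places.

A = Σ Sᵢαᵢ = 340.3×0.06 + 359.5×0.04 + 4.3×0.03 + 359.5×0.01 + 2.8×0.30 = 39.362 sabins.
Room volume: 1617.885 m³.
T = 0.161 V/A = 0.161·1617.885/39.362 = 6.62 s.

6.62 s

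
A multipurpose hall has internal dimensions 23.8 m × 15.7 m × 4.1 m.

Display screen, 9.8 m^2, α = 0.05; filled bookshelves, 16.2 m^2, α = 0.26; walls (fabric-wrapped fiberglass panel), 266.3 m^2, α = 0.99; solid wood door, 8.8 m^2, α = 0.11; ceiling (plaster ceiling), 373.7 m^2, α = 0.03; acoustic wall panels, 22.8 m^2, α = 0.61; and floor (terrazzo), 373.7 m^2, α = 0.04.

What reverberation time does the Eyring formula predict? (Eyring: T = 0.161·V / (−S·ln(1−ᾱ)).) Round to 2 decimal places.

0.68 s

S = Σ Sᵢ = 1071.3 m^2.
Σ(Sᵢαᵢ) = 9.8·0.05 + 16.2·0.26 + 266.3·0.99 + 8.8·0.11 + 373.7·0.03 + 22.8·0.61 + 373.7·0.04 = 309.374.
ᾱ = 309.374 / 1071.3 = 0.2888.
Eyring denominator: −S ln(1−ᾱ) = 365.101.
V = 23.8 × 15.7 × 4.1 = 1532.006 m³.
RT60 = 0.161 × 1532.006 / 365.101 = 0.68 s.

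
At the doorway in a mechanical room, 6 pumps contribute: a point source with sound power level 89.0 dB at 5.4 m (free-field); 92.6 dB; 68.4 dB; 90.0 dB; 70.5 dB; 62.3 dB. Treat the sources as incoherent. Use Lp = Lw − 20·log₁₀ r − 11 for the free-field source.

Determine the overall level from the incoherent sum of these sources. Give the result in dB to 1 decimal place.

94.5 dB

Source at 5.4 m: Lp = 89.0 − 20·log₁₀(5.4) − 11 = 63.4 dB.
Σ 10^(Lᵢ/10) = 2.842e+09.
Back to dB: 10·log₁₀ Σ = 94.5 dB.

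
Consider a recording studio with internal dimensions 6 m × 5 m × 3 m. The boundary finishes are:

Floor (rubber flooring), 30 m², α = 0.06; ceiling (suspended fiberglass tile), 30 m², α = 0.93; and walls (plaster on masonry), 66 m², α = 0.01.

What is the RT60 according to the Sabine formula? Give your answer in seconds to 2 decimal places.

Total absorption A = 30·0.06 + 30·0.93 + 66·0.01
  = 1.800 + 27.900 + 0.660 = 30.360 m² sabins.
V = 6·5·3 = 90 m³.
T = 0.161 V/A = 0.161·90/30.360 = 0.48 s.

0.48 s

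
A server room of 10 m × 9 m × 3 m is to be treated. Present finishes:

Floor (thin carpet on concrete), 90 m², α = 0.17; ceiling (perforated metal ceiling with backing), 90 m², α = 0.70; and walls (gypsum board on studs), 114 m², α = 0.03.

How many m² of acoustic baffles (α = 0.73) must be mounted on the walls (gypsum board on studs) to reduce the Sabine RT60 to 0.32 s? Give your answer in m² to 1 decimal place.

Equivalent absorption area: A₁ = 90×0.17 + 90×0.70 + 114×0.03 = 81.720 m².
V = 270 m³. Target absorption A₂ = 0.161 × 270 / 0.32 = 135.844 sabins.
ΔA needed = 135.844 − 81.720 = 54.124 sabins.
Net gain per m²: Δα = 0.73 − 0.03 = 0.70.
Panel area = 54.124 / 0.70 = 77.3 m².

77.3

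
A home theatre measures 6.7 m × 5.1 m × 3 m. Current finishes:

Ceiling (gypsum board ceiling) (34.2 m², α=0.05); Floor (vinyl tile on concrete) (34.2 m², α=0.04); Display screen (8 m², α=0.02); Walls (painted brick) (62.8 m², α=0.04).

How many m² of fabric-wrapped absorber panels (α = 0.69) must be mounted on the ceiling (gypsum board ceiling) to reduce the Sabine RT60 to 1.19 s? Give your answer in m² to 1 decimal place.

A₁ = Σ Sᵢαᵢ = 34.2·0.05 + 34.2·0.04 + 8·0.02 + 62.8·0.04 = 5.750 sabins.
V = 102.51 m³. Target absorption A₂ = 0.161 × 102.51 / 1.19 = 13.869 sabins.
Absorption to add: 13.869 − 5.750 = 8.119 sabins.
Net gain per m²: Δα = 0.69 − 0.05 = 0.64.
Panel area = 8.119 / 0.64 = 12.7 m².

12.7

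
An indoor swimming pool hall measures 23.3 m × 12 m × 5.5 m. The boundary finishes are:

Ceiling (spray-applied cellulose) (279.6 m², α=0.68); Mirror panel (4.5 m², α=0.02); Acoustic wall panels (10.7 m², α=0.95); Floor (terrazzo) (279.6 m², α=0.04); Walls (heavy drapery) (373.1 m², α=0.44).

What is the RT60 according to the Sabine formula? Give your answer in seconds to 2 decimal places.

Summing Sᵢαᵢ: 190.128 + 0.090 + 10.165 + 11.184 + 164.164 → A = 375.731 sabins.
Volume V = 23.3 × 12 × 5.5 = 1537.8 m³.
RT60 = 0.161 · V / A = 0.161 × 1537.8 / 375.731 = 0.66 s.

0.66 seconds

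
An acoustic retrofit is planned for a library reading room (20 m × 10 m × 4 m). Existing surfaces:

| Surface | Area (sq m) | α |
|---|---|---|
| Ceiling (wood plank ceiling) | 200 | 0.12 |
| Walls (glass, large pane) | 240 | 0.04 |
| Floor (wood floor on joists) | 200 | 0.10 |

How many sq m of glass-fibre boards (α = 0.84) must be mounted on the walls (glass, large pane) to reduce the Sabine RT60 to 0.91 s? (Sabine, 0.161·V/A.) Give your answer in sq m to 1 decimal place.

109.9

Total absorption A₁ = 200×0.12 + 240×0.04 + 200×0.10
  = 24.000 + 9.600 + 20.000 = 53.600 sq m sabins.
Required A₂ = 0.161·800/0.91 = 141.538 sabins.
Absorption to add: 141.538 − 53.600 = 87.938 sabins.
Each sq m of panel replacing the walls (glass, large pane) adds (0.84 − 0.04) = 0.80 sabins.
Panel area = 87.938 / 0.80 = 109.9 sq m.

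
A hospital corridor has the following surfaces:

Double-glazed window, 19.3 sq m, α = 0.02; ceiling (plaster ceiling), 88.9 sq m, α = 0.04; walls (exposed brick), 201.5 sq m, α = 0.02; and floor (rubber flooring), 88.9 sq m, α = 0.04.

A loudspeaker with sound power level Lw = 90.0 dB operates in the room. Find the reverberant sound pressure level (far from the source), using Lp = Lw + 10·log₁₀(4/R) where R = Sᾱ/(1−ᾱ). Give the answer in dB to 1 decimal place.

85.3 dB

Σ(Sᵢαᵢ) = 19.3×0.02 + 88.9×0.04 + 201.5×0.02 + 88.9×0.04 = 11.528; total area S = 398.6 sq m.
ᾱ = 0.0289, so room constant R = A/(1−ᾱ) = 11.871 sq m.
Lp = 90.0 + 10·log₁₀(4/11.871) = 90.0 + (-4.72) = 85.3 dB.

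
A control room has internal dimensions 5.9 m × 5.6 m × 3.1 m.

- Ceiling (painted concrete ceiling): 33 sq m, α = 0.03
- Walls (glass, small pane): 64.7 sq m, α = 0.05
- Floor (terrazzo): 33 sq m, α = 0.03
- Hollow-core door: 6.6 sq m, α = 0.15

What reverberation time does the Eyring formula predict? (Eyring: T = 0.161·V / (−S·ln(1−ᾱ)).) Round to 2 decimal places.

2.60 seconds

Total surface area S = 33 + 64.7 + 33 + 6.6 = 137.3 sq m.
Absorption A = 33·0.03 + 64.7·0.05 + 33·0.03 + 6.6·0.15 = 6.205 sabins.
Mean coefficient ᾱ = A/S = 0.0452.
−S·ln(1−ᾱ) = −137.3 × ln(1 − 0.0452) = 6.351.
V = 5.9 × 5.6 × 3.1 = 102.424 m³.
RT60 = 0.161 × 102.424 / 6.351 = 2.60 s.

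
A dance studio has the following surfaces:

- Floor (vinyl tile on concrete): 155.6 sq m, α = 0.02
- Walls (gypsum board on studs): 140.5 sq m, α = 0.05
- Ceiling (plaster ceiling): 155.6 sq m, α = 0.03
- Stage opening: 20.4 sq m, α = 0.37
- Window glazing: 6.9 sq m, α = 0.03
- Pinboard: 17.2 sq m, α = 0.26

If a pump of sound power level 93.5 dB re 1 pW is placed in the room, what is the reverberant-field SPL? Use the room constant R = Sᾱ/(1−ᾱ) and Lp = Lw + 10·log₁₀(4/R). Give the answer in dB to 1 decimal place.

Σ(Sᵢαᵢ) = 155.6·0.02 + 140.5·0.05 + 155.6·0.03 + 20.4·0.37 + 6.9·0.03 + 17.2·0.26 = 27.032; total area S = 496.2 sq m.
ᾱ = 0.0545, so room constant R = A/(1−ᾱ) = 28.590 sq m.
Lp = 93.5 + 10·log₁₀(4/28.590) = 93.5 + (-8.54) = 85.0 dB.

85.0 dB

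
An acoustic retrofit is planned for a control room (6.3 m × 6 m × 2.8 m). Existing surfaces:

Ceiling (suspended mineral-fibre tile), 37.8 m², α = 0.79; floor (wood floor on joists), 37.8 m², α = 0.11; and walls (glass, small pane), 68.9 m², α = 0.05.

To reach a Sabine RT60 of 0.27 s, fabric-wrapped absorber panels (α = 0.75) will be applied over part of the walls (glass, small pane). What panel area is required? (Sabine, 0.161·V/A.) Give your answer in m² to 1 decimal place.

Total absorption A₁ = 37.8·0.79 + 37.8·0.11 + 68.9·0.05
  = 29.862 + 4.158 + 3.445 = 37.465 m² sabins.
Required A₂ = 0.161·105.84/0.27 = 63.112 sabins.
Absorption to add: 63.112 − 37.465 = 25.647 sabins.
Each m² of panel replacing the walls (glass, small pane) adds (0.75 − 0.05) = 0.70 sabins.
Area = ΔA/Δα = 25.647/0.70 = 36.6 m².

36.6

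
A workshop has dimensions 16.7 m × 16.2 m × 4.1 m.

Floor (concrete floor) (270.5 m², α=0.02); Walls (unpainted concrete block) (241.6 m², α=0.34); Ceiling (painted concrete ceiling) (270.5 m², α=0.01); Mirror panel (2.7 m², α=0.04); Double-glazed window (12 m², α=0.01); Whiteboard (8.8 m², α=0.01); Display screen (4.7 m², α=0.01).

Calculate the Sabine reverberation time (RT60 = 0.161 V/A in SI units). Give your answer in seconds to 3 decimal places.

1.971 s

Total absorption A = 270.5·0.02 + 241.6·0.34 + 270.5·0.01 + 2.7·0.04 + 12·0.01 + 8.8·0.01 + 4.7·0.01
  = 5.410 + 82.144 + 2.705 + 0.108 + 0.120 + 0.088 + 0.047 = 90.622 m² sabins.
Volume V = 16.7 × 16.2 × 4.1 = 1109.214 m³.
T = 0.161 V/A = 0.161·1109.214/90.622 = 1.971 s.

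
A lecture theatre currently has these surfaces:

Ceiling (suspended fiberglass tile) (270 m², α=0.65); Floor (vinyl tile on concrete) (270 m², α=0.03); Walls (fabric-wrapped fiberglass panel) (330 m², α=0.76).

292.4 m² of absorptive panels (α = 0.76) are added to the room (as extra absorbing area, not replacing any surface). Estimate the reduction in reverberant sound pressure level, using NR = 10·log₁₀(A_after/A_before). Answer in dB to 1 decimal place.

1.8 dB

Equivalent absorption area: A_before = 270·0.65 + 270·0.03 + 330·0.76 = 434.400 m².
Added absorption = 292.4 × 0.76 = 222.224 sabins.
A_after = 434.400 + 222.224 = 656.624 sabins.
NR = 10·log₁₀(656.624/434.400) = 1.8 dB.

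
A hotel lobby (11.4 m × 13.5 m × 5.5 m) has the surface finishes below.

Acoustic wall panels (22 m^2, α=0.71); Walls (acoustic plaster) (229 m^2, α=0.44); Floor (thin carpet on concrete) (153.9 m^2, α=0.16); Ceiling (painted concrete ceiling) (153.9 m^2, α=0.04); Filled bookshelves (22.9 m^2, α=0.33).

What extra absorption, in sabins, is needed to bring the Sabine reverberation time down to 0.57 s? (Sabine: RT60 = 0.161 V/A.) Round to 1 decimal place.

A₁ = Σ Sᵢαᵢ = 22*0.71 + 229*0.44 + 153.9*0.16 + 153.9*0.04 + 22.9*0.33 = 154.717 sabins.
Target A₂ = 0.161·846.45/0.57 = 239.085 sabins (V = 846.45 m³).
ΔA = A₂ − A₁ = 239.085 − 154.717 = 84.4 sabins.

84.4 sabins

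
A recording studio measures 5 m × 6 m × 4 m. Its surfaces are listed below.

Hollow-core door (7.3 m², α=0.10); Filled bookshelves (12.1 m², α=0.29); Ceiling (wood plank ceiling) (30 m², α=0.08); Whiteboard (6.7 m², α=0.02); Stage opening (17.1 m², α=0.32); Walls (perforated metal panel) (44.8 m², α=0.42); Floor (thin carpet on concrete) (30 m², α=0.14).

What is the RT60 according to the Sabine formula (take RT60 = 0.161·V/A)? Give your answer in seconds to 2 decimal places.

0.55 s

A = Σ Sᵢαᵢ = 7.3*0.10 + 12.1*0.29 + 30*0.08 + 6.7*0.02 + 17.1*0.32 + 44.8*0.42 + 30*0.14 = 35.261 sabins.
V = 5·6·4 = 120 m³.
T = 0.161 V/A = 0.161·120/35.261 = 0.55 s.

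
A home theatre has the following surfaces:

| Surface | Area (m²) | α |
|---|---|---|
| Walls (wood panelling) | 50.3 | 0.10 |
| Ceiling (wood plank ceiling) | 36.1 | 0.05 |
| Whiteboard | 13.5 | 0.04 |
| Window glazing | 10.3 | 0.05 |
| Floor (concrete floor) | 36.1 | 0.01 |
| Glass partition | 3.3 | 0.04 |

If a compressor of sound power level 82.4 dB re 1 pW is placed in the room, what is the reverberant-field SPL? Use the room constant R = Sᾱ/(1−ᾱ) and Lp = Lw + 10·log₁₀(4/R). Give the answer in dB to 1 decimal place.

A = 8.383 sabins; S = 149.6 m².
ᾱ = 8.383/149.6 = 0.0560; R = Sᾱ/(1−ᾱ) = 8.383/(1−0.0560) = 8.880 m².
Lp = Lw + 10 log₁₀(4/R) = 82.4 -3.46 = 78.9 dB.

78.9 dB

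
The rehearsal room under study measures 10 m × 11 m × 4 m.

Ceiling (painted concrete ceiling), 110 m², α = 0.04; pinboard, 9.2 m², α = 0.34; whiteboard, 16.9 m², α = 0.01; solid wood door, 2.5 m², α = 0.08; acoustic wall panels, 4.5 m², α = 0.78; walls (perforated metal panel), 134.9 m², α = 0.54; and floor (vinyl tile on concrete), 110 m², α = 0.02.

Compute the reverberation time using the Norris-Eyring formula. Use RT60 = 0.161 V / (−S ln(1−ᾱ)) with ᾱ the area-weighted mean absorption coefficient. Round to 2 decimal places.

S = Σ Sᵢ = 388.0 m².
Σ(Sᵢαᵢ) = 110×0.04 + 9.2×0.34 + 16.9×0.01 + 2.5×0.08 + 4.5×0.78 + 134.9×0.54 + 110×0.02 = 86.453.
Mean coefficient ᾱ = A/S = 0.2228.
−S·ln(1−ᾱ) = −388.0 × ln(1 − 0.2228) = 97.798.
V = 10 × 11 × 4 = 440 m³.
T = 0.161·V/[−S·ln(1−ᾱ)] = 0.161·440/97.798 = 0.72 s.

0.72 seconds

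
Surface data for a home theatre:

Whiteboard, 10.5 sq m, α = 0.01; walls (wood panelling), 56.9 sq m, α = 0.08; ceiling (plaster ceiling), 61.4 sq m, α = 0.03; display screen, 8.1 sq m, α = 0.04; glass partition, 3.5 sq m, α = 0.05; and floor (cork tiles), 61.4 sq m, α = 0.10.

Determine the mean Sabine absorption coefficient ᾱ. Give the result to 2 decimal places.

0.07

Total surface area S = 201.8 sq m.
Weighted sum Σ Sα = 13.138.
ᾱ = 13.138 / 201.8 = 0.07.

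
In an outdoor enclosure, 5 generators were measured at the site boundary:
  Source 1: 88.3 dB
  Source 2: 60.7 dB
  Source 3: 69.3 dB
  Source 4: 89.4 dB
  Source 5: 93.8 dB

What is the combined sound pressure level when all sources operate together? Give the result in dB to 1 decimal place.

96.0 dB

Converting to relative power and adding: 10^(88.3/10) + 10^(60.7/10) + 10^(69.3/10) + 10^(89.4/10) + 10^(93.8/10) = 3.956e+09.
Back to dB: 10·log₁₀ Σ = 96.0 dB.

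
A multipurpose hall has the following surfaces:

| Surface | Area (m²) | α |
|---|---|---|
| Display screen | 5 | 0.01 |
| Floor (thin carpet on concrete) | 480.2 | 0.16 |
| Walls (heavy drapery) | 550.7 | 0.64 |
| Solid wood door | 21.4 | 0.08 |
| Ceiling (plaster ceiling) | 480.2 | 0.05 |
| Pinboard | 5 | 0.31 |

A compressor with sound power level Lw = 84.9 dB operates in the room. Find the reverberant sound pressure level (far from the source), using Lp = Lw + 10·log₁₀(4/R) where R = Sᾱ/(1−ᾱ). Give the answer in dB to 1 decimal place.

62.8 dB

A = 456.602 sabins; S = 1542.5 m².
ᾱ = 0.2960, so room constant R = A/(1−ᾱ) = 648.582 m².
Lp = Lw + 10 log₁₀(4/R) = 84.9 -22.10 = 62.8 dB.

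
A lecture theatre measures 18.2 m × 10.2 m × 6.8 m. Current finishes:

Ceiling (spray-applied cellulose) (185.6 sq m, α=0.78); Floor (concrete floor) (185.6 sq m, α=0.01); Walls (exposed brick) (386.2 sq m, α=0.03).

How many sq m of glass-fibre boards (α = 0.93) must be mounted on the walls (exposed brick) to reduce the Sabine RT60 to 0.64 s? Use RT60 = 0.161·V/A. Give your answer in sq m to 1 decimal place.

Equivalent absorption area: A₁ = 185.6×0.78 + 185.6×0.01 + 386.2×0.03 = 158.210 sq m.
Required A₂ = 0.161·1262.352/0.64 = 317.560 sabins.
Absorption to add: 317.560 − 158.210 = 159.350 sabins.
Each sq m of panel replacing the walls (exposed brick) adds (0.93 − 0.03) = 0.90 sabins.
Panel area = 159.350 / 0.90 = 177.1 sq m.

177.1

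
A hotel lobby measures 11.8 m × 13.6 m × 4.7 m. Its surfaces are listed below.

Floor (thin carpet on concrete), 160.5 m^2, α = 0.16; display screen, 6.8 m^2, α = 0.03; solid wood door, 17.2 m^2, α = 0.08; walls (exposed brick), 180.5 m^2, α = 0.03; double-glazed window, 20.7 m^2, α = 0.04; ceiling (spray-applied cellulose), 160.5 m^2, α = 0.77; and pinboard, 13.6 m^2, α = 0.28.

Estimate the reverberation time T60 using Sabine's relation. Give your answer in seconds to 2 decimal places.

0.75 s

Equivalent absorption area: A = 160.5*0.16 + 6.8*0.03 + 17.2*0.08 + 180.5*0.03 + 20.7*0.04 + 160.5*0.77 + 13.6*0.28 = 160.896 m^2.
V = 11.8·13.6·4.7 = 754.256 m³.
T = 0.161 V/A = 0.161·754.256/160.896 = 0.75 s.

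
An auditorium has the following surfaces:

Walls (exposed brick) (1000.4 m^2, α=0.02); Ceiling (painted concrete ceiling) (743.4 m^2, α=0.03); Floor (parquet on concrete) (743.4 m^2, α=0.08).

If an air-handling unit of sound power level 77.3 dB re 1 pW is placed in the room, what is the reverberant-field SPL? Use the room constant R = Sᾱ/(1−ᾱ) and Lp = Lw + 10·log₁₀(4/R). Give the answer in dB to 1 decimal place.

63.1 dB

A = 101.782 sabins; S = 2487.2 m^2.
ᾱ = 0.0409, so room constant R = A/(1−ᾱ) = 106.122 m^2.
Lp = 77.3 + 10·log₁₀(4/106.122) = 77.3 + (-14.24) = 63.1 dB.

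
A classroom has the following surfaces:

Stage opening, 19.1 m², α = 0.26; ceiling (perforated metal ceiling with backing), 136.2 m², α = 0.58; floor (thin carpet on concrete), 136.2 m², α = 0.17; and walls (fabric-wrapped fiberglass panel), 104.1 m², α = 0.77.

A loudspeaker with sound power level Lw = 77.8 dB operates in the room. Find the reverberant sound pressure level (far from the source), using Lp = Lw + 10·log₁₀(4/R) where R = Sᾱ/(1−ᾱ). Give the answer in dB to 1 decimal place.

58.3 dB

A = 187.273 sabins; S = 395.6 m².
ᾱ = 0.4734, so room constant R = A/(1−ᾱ) = 355.627 m².
Lp = 77.8 + 10·log₁₀(4/355.627) = 77.8 + (-19.49) = 58.3 dB.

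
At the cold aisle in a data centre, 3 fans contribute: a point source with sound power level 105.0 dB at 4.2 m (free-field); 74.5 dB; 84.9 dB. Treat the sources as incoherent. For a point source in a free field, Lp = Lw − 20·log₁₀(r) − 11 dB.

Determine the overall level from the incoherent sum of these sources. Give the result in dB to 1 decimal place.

Source at 4.2 m: Lp = 105.0 − 20·log₁₀(4.2) − 11 = 81.5 dB.
Converting to relative power and adding: 10^(81.5/10) + 10^(74.5/10) + 10^(84.9/10) = 4.785e+08.
Combined level = 10 log₁₀(4.785e+08) = 86.8 dB.

86.8 dB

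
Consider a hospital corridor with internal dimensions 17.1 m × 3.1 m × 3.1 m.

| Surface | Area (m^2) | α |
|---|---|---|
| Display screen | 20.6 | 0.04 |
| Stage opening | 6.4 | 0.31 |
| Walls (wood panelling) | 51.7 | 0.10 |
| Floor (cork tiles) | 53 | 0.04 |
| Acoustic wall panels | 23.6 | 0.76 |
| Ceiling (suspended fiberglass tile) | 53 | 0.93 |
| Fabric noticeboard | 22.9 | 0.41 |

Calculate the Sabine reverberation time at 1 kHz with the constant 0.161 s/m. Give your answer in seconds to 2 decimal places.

0.31 sec

Total absorption A = 20.6·0.04 + 6.4·0.31 + 51.7·0.10 + 53·0.04 + 23.6·0.76 + 53·0.93 + 22.9·0.41
  = 0.824 + 1.984 + 5.170 + 2.120 + 17.936 + 49.290 + 9.389 = 86.713 m^2 sabins.
V = 17.1·3.1·3.1 = 164.331 m³.
RT60 = 0.161 · V / A = 0.161 × 164.331 / 86.713 = 0.31 s.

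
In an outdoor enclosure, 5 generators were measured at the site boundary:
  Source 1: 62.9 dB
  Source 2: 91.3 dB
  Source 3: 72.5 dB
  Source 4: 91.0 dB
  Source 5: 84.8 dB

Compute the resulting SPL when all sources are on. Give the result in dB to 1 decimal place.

94.7 dB

Converting to relative power and adding: 10^(62.9/10) + 10^(91.3/10) + 10^(72.5/10) + 10^(91.0/10) + 10^(84.8/10) = 2.93e+09.
Combined level = 10 log₁₀(2.93e+09) = 94.7 dB.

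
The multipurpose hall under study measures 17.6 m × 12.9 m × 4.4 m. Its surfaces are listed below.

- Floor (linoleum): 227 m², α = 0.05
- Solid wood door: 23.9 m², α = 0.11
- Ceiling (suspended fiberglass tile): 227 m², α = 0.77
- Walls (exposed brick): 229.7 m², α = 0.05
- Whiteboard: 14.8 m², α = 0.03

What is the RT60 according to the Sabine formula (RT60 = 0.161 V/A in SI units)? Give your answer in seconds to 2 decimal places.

Summing Sᵢαᵢ: 11.350 + 2.629 + 174.790 + 11.485 + 0.444 → A = 200.698 sabins.
Volume V = 17.6 × 12.9 × 4.4 = 998.976 m³.
T = 0.161 V/A = 0.161·998.976/200.698 = 0.80 s.

0.80 seconds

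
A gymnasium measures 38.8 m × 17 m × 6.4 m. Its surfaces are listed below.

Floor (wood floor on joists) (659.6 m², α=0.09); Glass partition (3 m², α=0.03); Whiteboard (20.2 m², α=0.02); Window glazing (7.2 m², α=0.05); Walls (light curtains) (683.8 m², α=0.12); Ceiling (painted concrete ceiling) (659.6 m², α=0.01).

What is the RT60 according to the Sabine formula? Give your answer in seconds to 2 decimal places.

Summing Sᵢαᵢ: 59.364 + 0.090 + 0.404 + 0.360 + 82.056 + 6.596 → A = 148.870 sabins.
Room volume: 4221.44 m³.
T = 0.161 V/A = 0.161·4221.44/148.870 = 4.57 s.

4.57 s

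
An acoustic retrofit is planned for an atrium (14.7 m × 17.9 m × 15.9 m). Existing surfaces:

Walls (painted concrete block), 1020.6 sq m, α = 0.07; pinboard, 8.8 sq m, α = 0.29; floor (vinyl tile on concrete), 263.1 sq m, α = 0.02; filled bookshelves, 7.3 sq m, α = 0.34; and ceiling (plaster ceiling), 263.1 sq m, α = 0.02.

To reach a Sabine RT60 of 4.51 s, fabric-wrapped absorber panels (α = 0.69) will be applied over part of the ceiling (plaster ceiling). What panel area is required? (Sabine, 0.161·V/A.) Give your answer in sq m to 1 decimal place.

93.1

Equivalent absorption area: A₁ = 1020.6*0.07 + 8.8*0.29 + 263.1*0.02 + 7.3*0.34 + 263.1*0.02 = 87.000 sq m.
Required A₂ = 0.161·4183.767/4.51 = 149.354 sabins.
Absorption to add: 149.354 − 87.000 = 62.354 sabins.
Each sq m of panel replacing the ceiling (plaster ceiling) adds (0.69 − 0.02) = 0.67 sabins.
Panel area = 62.354 / 0.67 = 93.1 sq m.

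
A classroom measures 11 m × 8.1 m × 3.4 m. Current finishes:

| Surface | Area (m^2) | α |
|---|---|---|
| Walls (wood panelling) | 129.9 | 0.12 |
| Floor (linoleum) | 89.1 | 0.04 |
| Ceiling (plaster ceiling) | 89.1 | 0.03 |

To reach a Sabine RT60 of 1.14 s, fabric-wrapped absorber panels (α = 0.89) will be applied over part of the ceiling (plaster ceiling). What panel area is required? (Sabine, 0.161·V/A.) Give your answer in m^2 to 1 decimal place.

24.4

A₁ = Σ Sᵢαᵢ = 129.9×0.12 + 89.1×0.04 + 89.1×0.03 = 21.825 sabins.
V = 302.94 m³. Target absorption A₂ = 0.161 × 302.94 / 1.14 = 42.784 sabins.
ΔA needed = 42.784 − 21.825 = 20.959 sabins.
Each m^2 of panel replacing the ceiling (plaster ceiling) adds (0.89 − 0.03) = 0.86 sabins.
Panel area = 20.959 / 0.86 = 24.4 m^2.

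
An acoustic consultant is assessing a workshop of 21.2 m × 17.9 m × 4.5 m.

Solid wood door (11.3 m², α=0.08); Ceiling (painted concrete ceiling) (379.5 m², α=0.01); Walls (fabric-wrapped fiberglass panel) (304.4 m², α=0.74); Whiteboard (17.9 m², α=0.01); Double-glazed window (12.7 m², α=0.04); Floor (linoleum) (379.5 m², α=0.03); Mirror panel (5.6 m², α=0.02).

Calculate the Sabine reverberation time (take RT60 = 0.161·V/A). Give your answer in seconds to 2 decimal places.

A = Σ Sᵢαᵢ = 11.3·0.08 + 379.5·0.01 + 304.4·0.74 + 17.9·0.01 + 12.7·0.04 + 379.5·0.03 + 5.6·0.02 = 242.139 sabins.
Volume V = 21.2 × 17.9 × 4.5 = 1707.66 m³.
T = 0.161 V/A = 0.161·1707.66/242.139 = 1.14 s.

1.14 s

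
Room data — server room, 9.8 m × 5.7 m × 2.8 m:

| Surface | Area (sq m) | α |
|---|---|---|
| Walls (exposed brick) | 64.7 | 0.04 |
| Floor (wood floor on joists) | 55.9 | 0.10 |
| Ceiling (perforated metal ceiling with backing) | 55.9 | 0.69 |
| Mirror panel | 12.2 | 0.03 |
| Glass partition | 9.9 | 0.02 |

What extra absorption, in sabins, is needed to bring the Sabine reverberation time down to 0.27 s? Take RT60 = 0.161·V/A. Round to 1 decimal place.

46.0 sabins

A₁ = Σ Sᵢαᵢ = 64.7*0.04 + 55.9*0.10 + 55.9*0.69 + 12.2*0.03 + 9.9*0.02 = 47.313 sabins.
V = 156.408 m³. Required absorption A₂ = 0.161 × 156.408 / 0.27 = 93.266 sabins.
ΔA = A₂ − A₁ = 93.266 − 47.313 = 46.0 sabins.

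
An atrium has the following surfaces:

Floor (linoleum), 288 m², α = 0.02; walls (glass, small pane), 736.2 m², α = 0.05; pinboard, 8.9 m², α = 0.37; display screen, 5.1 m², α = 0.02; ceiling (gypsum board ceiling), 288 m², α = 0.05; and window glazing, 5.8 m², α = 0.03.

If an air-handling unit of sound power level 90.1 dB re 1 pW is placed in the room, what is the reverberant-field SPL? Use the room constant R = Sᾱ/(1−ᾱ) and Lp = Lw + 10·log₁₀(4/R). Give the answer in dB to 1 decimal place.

78.1 dB

Σ(Sᵢαᵢ) = 288·0.02 + 736.2·0.05 + 8.9·0.37 + 5.1·0.02 + 288·0.05 + 5.8·0.03 = 60.539; total area S = 1332.0 m².
ᾱ = 0.0454, so room constant R = A/(1−ᾱ) = 63.418 m².
Lp = Lw + 10 log₁₀(4/R) = 90.1 -12.00 = 78.1 dB.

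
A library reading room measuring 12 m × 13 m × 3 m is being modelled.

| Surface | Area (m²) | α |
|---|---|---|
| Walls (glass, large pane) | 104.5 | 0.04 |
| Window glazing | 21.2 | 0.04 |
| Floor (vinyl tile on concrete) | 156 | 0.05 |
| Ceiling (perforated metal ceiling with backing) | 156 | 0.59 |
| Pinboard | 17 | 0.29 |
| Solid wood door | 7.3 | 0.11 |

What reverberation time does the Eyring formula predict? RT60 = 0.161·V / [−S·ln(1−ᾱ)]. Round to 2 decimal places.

0.60 s

Total surface area S = 104.5 + 21.2 + 156 + 156 + 17 + 7.3 = 462.0 m².
Absorption A = 104.5×0.04 + 21.2×0.04 + 156×0.05 + 156×0.59 + 17×0.29 + 7.3×0.11 = 110.601 sabins.
ᾱ = 110.601 / 462.0 = 0.2394.
Eyring denominator: −S ln(1−ᾱ) = 126.425.
V = 12 × 13 × 3 = 468 m³.
RT60 = 0.161 × 468 / 126.425 = 0.60 s.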